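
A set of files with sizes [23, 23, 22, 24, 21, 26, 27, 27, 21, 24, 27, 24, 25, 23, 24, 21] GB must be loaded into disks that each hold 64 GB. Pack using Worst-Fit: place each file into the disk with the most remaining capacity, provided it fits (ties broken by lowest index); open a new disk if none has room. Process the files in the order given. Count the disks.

Put 23 GB in disk 1; 41 GB remain.
Put 23 GB in disk 1; 18 GB remain.
Put 22 GB in disk 2; 42 GB remain.
Put 24 GB in disk 2; 18 GB remain.
Put 21 GB in disk 3; 43 GB remain.
Put 26 GB in disk 3; 17 GB remain.
Put 27 GB in disk 4; 37 GB remain.
Put 27 GB in disk 4; 10 GB remain.
Put 21 GB in disk 5; 43 GB remain.
Put 24 GB in disk 5; 19 GB remain.
Put 27 GB in disk 6; 37 GB remain.
Put 24 GB in disk 6; 13 GB remain.
Put 25 GB in disk 7; 39 GB remain.
Put 23 GB in disk 7; 16 GB remain.
Put 24 GB in disk 8; 40 GB remain.
Put 21 GB in disk 8; 19 GB remain.

8 disks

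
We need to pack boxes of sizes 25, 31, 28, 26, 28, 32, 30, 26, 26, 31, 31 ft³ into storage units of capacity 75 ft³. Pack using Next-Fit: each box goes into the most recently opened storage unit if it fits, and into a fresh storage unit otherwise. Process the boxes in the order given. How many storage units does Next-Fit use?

6

storage unit 1: place 25 ft³, 50 ft³ left
storage unit 1: place 31 ft³, 19 ft³ left
storage unit 2: place 28 ft³, 47 ft³ left
storage unit 2: place 26 ft³, 21 ft³ left
storage unit 3: place 28 ft³, 47 ft³ left
storage unit 3: place 32 ft³, 15 ft³ left
storage unit 4: place 30 ft³, 45 ft³ left
storage unit 4: place 26 ft³, 19 ft³ left
storage unit 5: place 26 ft³, 49 ft³ left
storage unit 5: place 31 ft³, 18 ft³ left
storage unit 6: place 31 ft³, 44 ft³ left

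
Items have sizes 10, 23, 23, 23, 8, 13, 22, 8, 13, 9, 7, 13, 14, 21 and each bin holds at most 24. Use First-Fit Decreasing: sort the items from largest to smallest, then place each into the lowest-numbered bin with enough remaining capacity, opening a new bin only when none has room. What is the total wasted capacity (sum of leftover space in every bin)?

33

Sorted descending: 23, 23, 23, 22, 21, 14, 13, 13, 13, 10, 9, 8, 8, 7.
Put 23 in bin 1; 1 remain.
Put 23 in bin 2; 1 remain.
Put 23 in bin 3; 1 remain.
Put 22 in bin 4; 2 remain.
Put 21 in bin 5; 3 remain.
Put 14 in bin 6; 10 remain.
Put 13 in bin 7; 11 remain.
Put 13 in bin 8; 11 remain.
Put 13 in bin 9; 11 remain.
Put 10 in bin 6; 0 remain.
Put 9 in bin 7; 2 remain.
Put 8 in bin 8; 3 remain.
Put 8 in bin 9; 3 remain.
Put 7 in bin 10; 17 remain.
10 bins × 24 = 240; used 207; unused 33.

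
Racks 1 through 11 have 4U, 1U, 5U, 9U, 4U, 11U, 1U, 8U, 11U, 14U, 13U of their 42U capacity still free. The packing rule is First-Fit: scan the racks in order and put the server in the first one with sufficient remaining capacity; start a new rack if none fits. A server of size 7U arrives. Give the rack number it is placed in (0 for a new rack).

4

Racks with room: rack 4 (9U), rack 6 (11U), rack 8 (8U), rack 9 (11U), rack 10 (14U), rack 11 (13U).
The first with room is rack 4.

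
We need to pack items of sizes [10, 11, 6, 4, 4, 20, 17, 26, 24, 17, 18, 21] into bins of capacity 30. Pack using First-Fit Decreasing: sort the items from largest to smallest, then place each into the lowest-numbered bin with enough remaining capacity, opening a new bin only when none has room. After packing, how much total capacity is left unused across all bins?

32

Sorted descending: 26, 24, 21, 20, 18, 17, 17, 11, 10, 6, 4, 4.
Put 26 in bin 1; 4 remain.
Put 24 in bin 2; 6 remain.
Put 21 in bin 3; 9 remain.
Put 20 in bin 4; 10 remain.
Put 18 in bin 5; 12 remain.
Put 17 in bin 6; 13 remain.
Put 17 in bin 7; 13 remain.
Put 11 in bin 5; 1 remain.
Put 10 in bin 4; 0 remain.
Put 6 in bin 2; 0 remain.
Put 4 in bin 1; 0 remain.
Put 4 in bin 3; 5 remain.
7 bins × 30 = 210; used 178; unused 32.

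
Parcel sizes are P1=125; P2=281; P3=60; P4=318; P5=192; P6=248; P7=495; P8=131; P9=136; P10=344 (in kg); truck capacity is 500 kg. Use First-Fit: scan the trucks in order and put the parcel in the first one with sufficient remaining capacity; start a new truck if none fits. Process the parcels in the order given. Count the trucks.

5

P1 (125 kg) → truck 1 (remaining 375 kg)
P2 (281 kg) → truck 1 (remaining 94 kg)
P3 (60 kg) → truck 1 (remaining 34 kg)
P4 (318 kg) → truck 2 (remaining 182 kg)
P5 (192 kg) → truck 3 (remaining 308 kg)
P6 (248 kg) → truck 3 (remaining 60 kg)
P7 (495 kg) → truck 4 (remaining 5 kg)
P8 (131 kg) → truck 2 (remaining 51 kg)
P9 (136 kg) → truck 5 (remaining 364 kg)
P10 (344 kg) → truck 5 (remaining 20 kg)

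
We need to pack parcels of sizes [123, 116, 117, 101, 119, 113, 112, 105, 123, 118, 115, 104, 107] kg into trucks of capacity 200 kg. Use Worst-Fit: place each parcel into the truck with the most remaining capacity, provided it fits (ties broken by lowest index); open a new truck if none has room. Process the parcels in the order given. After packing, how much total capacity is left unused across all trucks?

1127

truck 1: place 123 kg, 77 kg left
truck 2: place 116 kg, 84 kg left
truck 3: place 117 kg, 83 kg left
truck 4: place 101 kg, 99 kg left
truck 5: place 119 kg, 81 kg left
truck 6: place 113 kg, 87 kg left
truck 7: place 112 kg, 88 kg left
truck 8: place 105 kg, 95 kg left
truck 9: place 123 kg, 77 kg left
truck 10: place 118 kg, 82 kg left
truck 11: place 115 kg, 85 kg left
truck 12: place 104 kg, 96 kg left
truck 13: place 107 kg, 93 kg left
13 trucks × 200 kg = 2600 kg; used 1473 kg; unused 1127 kg.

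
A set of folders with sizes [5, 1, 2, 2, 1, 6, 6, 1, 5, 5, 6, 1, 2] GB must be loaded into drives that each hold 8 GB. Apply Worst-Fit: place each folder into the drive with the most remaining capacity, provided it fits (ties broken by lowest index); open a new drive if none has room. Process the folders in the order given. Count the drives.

7

5 GB → drive 1 (remaining 3 GB)
1 GB → drive 1 (remaining 2 GB)
2 GB → drive 1 (remaining 0 GB)
2 GB → drive 2 (remaining 6 GB)
1 GB → drive 2 (remaining 5 GB)
6 GB → drive 3 (remaining 2 GB)
6 GB → drive 4 (remaining 2 GB)
1 GB → drive 2 (remaining 4 GB)
5 GB → drive 5 (remaining 3 GB)
5 GB → drive 6 (remaining 3 GB)
6 GB → drive 7 (remaining 2 GB)
1 GB → drive 2 (remaining 3 GB)
2 GB → drive 2 (remaining 1 GB)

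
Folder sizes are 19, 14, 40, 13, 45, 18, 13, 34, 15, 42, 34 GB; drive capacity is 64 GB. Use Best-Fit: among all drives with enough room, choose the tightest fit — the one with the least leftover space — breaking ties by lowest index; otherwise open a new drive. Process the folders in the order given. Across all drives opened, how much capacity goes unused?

97

Put 19 GB in drive 1; 45 GB remain.
Put 14 GB in drive 1; 31 GB remain.
Put 40 GB in drive 2; 24 GB remain.
Put 13 GB in drive 2; 11 GB remain.
Put 45 GB in drive 3; 19 GB remain.
Put 18 GB in drive 3; 1 GB remain.
Put 13 GB in drive 1; 18 GB remain.
Put 34 GB in drive 4; 30 GB remain.
Put 15 GB in drive 1; 3 GB remain.
Put 42 GB in drive 5; 22 GB remain.
Put 34 GB in drive 6; 30 GB remain.
6 drives × 64 GB = 384 GB; used 287 GB; unused 97 GB.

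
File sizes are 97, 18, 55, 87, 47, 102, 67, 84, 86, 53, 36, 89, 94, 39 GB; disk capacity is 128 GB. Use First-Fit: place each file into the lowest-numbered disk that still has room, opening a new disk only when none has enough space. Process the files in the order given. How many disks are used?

9 disks

disk 1: place 97 GB, 31 GB left
disk 1: place 18 GB, 13 GB left
disk 2: place 55 GB, 73 GB left
disk 3: place 87 GB, 41 GB left
disk 2: place 47 GB, 26 GB left
disk 4: place 102 GB, 26 GB left
disk 5: place 67 GB, 61 GB left
disk 6: place 84 GB, 44 GB left
disk 7: place 86 GB, 42 GB left
disk 5: place 53 GB, 8 GB left
disk 3: place 36 GB, 5 GB left
disk 8: place 89 GB, 39 GB left
disk 9: place 94 GB, 34 GB left
disk 6: place 39 GB, 5 GB left
Final disks: [97,18] [55,47] [87,36] [102] [67,53] [84,39] [86] [89] [94].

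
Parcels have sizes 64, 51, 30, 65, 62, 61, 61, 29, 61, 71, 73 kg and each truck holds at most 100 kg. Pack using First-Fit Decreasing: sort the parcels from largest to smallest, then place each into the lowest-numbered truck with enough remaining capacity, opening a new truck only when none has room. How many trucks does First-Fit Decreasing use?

Sorted descending: 73, 71, 65, 64, 62, 61, 61, 61, 51, 30, 29.
Put 73 kg in truck 1; 27 kg remain.
Put 71 kg in truck 2; 29 kg remain.
Put 65 kg in truck 3; 35 kg remain.
Put 64 kg in truck 4; 36 kg remain.
Put 62 kg in truck 5; 38 kg remain.
Put 61 kg in truck 6; 39 kg remain.
Put 61 kg in truck 7; 39 kg remain.
Put 61 kg in truck 8; 39 kg remain.
Put 51 kg in truck 9; 49 kg remain.
Put 30 kg in truck 3; 5 kg remain.
Put 29 kg in truck 2; 0 kg remain.
Final trucks: [73] [71,29] [65,30] [64] [62] [61] [61] [61] [51].

9 trucks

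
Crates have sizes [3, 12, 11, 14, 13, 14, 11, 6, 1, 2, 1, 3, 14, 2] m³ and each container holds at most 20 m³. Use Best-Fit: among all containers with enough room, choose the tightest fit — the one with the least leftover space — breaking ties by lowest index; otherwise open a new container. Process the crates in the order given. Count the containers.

7 containers

Put 3 m³ in container 1; 17 m³ remain.
Put 12 m³ in container 1; 5 m³ remain.
Put 11 m³ in container 2; 9 m³ remain.
Put 14 m³ in container 3; 6 m³ remain.
Put 13 m³ in container 4; 7 m³ remain.
Put 14 m³ in container 5; 6 m³ remain.
Put 11 m³ in container 6; 9 m³ remain.
Put 6 m³ in container 3; 0 m³ remain.
Put 1 m³ in container 1; 4 m³ remain.
Put 2 m³ in container 1; 2 m³ remain.
Put 1 m³ in container 1; 1 m³ remain.
Put 3 m³ in container 5; 3 m³ remain.
Put 14 m³ in container 7; 6 m³ remain.
Put 2 m³ in container 5; 1 m³ remain.
Final containers: [3,12,1,2,1] [11] [14,6] [13] [14,3,2] [11] [14].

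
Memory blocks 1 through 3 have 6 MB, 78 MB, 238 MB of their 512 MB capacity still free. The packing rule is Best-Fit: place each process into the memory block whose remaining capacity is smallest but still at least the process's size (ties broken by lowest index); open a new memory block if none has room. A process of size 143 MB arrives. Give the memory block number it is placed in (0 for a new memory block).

Memory blocks with room: memory block 3 (238 MB).
Tightest fit is memory block 3 with 238 MB free.

3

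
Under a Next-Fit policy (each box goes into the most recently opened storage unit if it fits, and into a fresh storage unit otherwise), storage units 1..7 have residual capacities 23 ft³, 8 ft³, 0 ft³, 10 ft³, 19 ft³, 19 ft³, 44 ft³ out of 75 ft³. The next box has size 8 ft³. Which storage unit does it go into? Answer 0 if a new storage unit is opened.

Next-Fit only looks at storage unit 7, which has 44 ft³ free.
8 ft³ fits there.

7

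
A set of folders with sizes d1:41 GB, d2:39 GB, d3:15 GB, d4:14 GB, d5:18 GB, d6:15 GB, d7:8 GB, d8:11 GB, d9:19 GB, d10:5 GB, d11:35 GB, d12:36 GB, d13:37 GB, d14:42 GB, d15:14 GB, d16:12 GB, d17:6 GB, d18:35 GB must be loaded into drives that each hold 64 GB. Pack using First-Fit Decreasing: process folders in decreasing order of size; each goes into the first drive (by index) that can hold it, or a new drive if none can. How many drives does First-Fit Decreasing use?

7 drives

Sorted descending: 42, 41, 39, 37, 36, 35, 35, 19, 18, 15, 15, 14, 14, 12, 11, 8, 6, 5.
42 GB → drive 1 (remaining 22 GB)
41 GB → drive 2 (remaining 23 GB)
39 GB → drive 3 (remaining 25 GB)
37 GB → drive 4 (remaining 27 GB)
36 GB → drive 5 (remaining 28 GB)
35 GB → drive 6 (remaining 29 GB)
35 GB → drive 7 (remaining 29 GB)
19 GB → drive 1 (remaining 3 GB)
18 GB → drive 2 (remaining 5 GB)
15 GB → drive 3 (remaining 10 GB)
15 GB → drive 4 (remaining 12 GB)
14 GB → drive 5 (remaining 14 GB)
14 GB → drive 5 (remaining 0 GB)
12 GB → drive 4 (remaining 0 GB)
11 GB → drive 6 (remaining 18 GB)
8 GB → drive 3 (remaining 2 GB)
6 GB → drive 6 (remaining 12 GB)
5 GB → drive 2 (remaining 0 GB)
Final drives: [42,19] [41,18,5] [39,15,8] [37,15,12] [36,14,14] [35,11,6] [35].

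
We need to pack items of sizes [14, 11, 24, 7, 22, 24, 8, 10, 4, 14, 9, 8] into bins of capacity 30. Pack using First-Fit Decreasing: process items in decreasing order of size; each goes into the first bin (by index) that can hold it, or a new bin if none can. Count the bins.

6 bins

Sorted descending: 24, 24, 22, 14, 14, 11, 10, 9, 8, 8, 7, 4.
bin 1: place 24, 6 left
bin 2: place 24, 6 left
bin 3: place 22, 8 left
bin 4: place 14, 16 left
bin 4: place 14, 2 left
bin 5: place 11, 19 left
bin 5: place 10, 9 left
bin 5: place 9, 0 left
bin 3: place 8, 0 left
bin 6: place 8, 22 left
bin 6: place 7, 15 left
bin 1: place 4, 2 left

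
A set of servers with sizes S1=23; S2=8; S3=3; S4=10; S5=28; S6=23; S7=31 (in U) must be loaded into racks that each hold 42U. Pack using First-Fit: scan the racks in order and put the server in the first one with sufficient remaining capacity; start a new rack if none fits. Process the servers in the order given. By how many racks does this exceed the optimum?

First-Fit: [23,8,3] [10,28] [23] [31] → 4 racks.
4 servers exceed 21U (half the capacity), and no two of those can share a rack, so at least 4 racks are needed.
So 4 is already optimal.

0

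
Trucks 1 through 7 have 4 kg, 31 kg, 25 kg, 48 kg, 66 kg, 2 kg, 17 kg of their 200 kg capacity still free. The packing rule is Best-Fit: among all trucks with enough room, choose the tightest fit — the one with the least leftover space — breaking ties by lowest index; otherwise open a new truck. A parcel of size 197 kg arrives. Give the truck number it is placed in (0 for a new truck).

0

No truck has ≥ 197 kg free, so a new truck is opened.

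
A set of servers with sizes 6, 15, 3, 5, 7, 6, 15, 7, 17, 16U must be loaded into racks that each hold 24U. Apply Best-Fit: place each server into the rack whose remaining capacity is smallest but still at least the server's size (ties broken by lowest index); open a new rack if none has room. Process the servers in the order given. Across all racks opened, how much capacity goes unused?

Put 6U in rack 1; 18U remain.
Put 15U in rack 1; 3U remain.
Put 3U in rack 1; 0U remain.
Put 5U in rack 2; 19U remain.
Put 7U in rack 2; 12U remain.
Put 6U in rack 2; 6U remain.
Put 15U in rack 3; 9U remain.
Put 7U in rack 3; 2U remain.
Put 17U in rack 4; 7U remain.
Put 16U in rack 5; 8U remain.
5 racks × 24U = 120U; used 97U; unused 23U.

23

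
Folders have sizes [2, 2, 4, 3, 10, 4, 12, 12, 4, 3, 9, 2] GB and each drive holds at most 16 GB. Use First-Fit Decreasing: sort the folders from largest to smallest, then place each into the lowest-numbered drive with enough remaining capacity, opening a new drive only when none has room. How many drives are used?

Sorted descending: 12, 12, 10, 9, 4, 4, 4, 3, 3, 2, 2, 2.
drive 1: place 12 GB, 4 GB left
drive 2: place 12 GB, 4 GB left
drive 3: place 10 GB, 6 GB left
drive 4: place 9 GB, 7 GB left
drive 1: place 4 GB, 0 GB left
drive 2: place 4 GB, 0 GB left
drive 3: place 4 GB, 2 GB left
drive 4: place 3 GB, 4 GB left
drive 4: place 3 GB, 1 GB left
drive 3: place 2 GB, 0 GB left
drive 5: place 2 GB, 14 GB left
drive 5: place 2 GB, 12 GB left
Final drives: [12,4] [12,4] [10,4,2] [9,3,3] [2,2].

5 drives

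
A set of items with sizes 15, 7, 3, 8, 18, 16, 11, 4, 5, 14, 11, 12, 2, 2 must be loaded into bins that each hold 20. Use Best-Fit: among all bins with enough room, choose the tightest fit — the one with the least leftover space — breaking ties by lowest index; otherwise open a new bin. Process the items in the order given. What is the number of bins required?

8

bin 1: place 15, 5 left
bin 2: place 7, 13 left
bin 1: place 3, 2 left
bin 2: place 8, 5 left
bin 3: place 18, 2 left
bin 4: place 16, 4 left
bin 5: place 11, 9 left
bin 4: place 4, 0 left
bin 2: place 5, 0 left
bin 6: place 14, 6 left
bin 7: place 11, 9 left
bin 8: place 12, 8 left
bin 1: place 2, 0 left
bin 3: place 2, 0 left
Final bins: [15,3,2] [7,8,5] [18,2] [16,4] [11] [14] [11] [12].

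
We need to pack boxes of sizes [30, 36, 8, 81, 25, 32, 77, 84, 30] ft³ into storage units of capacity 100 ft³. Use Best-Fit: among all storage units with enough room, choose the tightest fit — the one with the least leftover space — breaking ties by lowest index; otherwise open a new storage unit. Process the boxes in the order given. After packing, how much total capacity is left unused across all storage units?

97

30 ft³ → storage unit 1 (remaining 70 ft³)
36 ft³ → storage unit 1 (remaining 34 ft³)
8 ft³ → storage unit 1 (remaining 26 ft³)
81 ft³ → storage unit 2 (remaining 19 ft³)
25 ft³ → storage unit 1 (remaining 1 ft³)
32 ft³ → storage unit 3 (remaining 68 ft³)
77 ft³ → storage unit 4 (remaining 23 ft³)
84 ft³ → storage unit 5 (remaining 16 ft³)
30 ft³ → storage unit 3 (remaining 38 ft³)
5 storage units × 100 ft³ = 500 ft³; used 403 ft³; unused 97 ft³.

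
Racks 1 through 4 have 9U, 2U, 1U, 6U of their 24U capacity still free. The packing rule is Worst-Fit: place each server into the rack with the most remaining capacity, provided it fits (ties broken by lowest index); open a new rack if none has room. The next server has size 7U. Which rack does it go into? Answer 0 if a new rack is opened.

Racks with room: rack 1 (9U).
Most room is rack 1 with 9U free.

1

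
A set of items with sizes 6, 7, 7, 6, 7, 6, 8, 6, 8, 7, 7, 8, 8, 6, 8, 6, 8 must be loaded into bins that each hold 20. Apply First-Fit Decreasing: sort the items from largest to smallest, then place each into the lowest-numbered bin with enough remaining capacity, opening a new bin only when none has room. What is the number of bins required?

7 bins

Sorted descending: 8, 8, 8, 8, 8, 8, 7, 7, 7, 7, 7, 6, 6, 6, 6, 6, 6.
Put 8 in bin 1; 12 remain.
Put 8 in bin 1; 4 remain.
Put 8 in bin 2; 12 remain.
Put 8 in bin 2; 4 remain.
Put 8 in bin 3; 12 remain.
Put 8 in bin 3; 4 remain.
Put 7 in bin 4; 13 remain.
Put 7 in bin 4; 6 remain.
Put 7 in bin 5; 13 remain.
Put 7 in bin 5; 6 remain.
Put 7 in bin 6; 13 remain.
Put 6 in bin 4; 0 remain.
Put 6 in bin 5; 0 remain.
Put 6 in bin 6; 7 remain.
Put 6 in bin 6; 1 remain.
Put 6 in bin 7; 14 remain.
Put 6 in bin 7; 8 remain.
Final bins: [8,8] [8,8] [8,8] [7,7,6] [7,7,6] [7,6,6] [6,6].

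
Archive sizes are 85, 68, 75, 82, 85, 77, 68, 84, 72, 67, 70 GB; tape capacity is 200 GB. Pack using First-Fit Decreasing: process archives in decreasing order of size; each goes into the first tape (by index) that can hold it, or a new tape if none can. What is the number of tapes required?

Sorted descending: 85, 85, 84, 82, 77, 75, 72, 70, 68, 68, 67.
85 GB → tape 1 (remaining 115 GB)
85 GB → tape 1 (remaining 30 GB)
84 GB → tape 2 (remaining 116 GB)
82 GB → tape 2 (remaining 34 GB)
77 GB → tape 3 (remaining 123 GB)
75 GB → tape 3 (remaining 48 GB)
72 GB → tape 4 (remaining 128 GB)
70 GB → tape 4 (remaining 58 GB)
68 GB → tape 5 (remaining 132 GB)
68 GB → tape 5 (remaining 64 GB)
67 GB → tape 6 (remaining 133 GB)
Final tapes: [85,85] [84,82] [77,75] [72,70] [68,68] [67].

6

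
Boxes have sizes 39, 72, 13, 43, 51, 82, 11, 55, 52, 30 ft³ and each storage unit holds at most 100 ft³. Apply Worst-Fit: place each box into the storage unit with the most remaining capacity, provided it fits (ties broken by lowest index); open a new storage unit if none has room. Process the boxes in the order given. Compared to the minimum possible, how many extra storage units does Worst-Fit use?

Worst-Fit: [39,13,43] [72] [51,11] [82] [55] [52,30] → 6 storage units.
Total size 448 ft³; any packing needs at least ⌈448/100⌉ = 5 storage units.
An optimal packing achieves that bound: [82,13] [72,11] [55,43] [52,39] [51,30] → 5 storage units.
Excess: 6 − 5 = 1.

1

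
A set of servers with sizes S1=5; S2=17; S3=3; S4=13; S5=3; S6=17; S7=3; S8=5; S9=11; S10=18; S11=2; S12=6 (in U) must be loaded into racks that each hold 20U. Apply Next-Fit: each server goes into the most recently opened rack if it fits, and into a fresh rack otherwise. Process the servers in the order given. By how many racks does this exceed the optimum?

1

Next-Fit: [5] [17,3] [13,3] [17,3] [5,11] [18,2] [6] → 7 racks.
Total size 103U; any packing needs at least ⌈103/20⌉ = 6 racks.
An optimal packing achieves that bound: [18,2] [17,3] [17,3] [13,6] [11,5,3] [5] → 6 racks.
Excess: 7 − 6 = 1.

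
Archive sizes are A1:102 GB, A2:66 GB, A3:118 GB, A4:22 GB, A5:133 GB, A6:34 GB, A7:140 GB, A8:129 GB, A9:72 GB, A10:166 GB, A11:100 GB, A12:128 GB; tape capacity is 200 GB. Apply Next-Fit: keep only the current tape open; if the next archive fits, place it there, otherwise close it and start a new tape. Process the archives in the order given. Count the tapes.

9

tape 1: place A1 (102 GB), 98 GB left
tape 1: place A2 (66 GB), 32 GB left
tape 2: place A3 (118 GB), 82 GB left
tape 2: place A4 (22 GB), 60 GB left
tape 3: place A5 (133 GB), 67 GB left
tape 3: place A6 (34 GB), 33 GB left
tape 4: place A7 (140 GB), 60 GB left
tape 5: place A8 (129 GB), 71 GB left
tape 6: place A9 (72 GB), 128 GB left
tape 7: place A10 (166 GB), 34 GB left
tape 8: place A11 (100 GB), 100 GB left
tape 9: place A12 (128 GB), 72 GB left
Final tapes: [102,66] [118,22] [133,34] [140] [129] [72] [166] [100] [128].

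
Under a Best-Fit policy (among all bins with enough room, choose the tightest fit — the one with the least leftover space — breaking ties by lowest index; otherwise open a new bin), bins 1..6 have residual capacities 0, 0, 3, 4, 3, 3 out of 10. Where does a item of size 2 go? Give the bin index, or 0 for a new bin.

Bins with room: bin 3 (3), bin 4 (4), bin 5 (3), bin 6 (3).
Tightest fit is bin 3 with 3 free.

3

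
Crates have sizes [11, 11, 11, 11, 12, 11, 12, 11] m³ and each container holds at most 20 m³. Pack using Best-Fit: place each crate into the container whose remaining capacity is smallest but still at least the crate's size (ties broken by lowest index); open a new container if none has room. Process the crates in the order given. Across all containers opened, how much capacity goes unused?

container 1: place 11 m³, 9 m³ left
container 2: place 11 m³, 9 m³ left
container 3: place 11 m³, 9 m³ left
container 4: place 11 m³, 9 m³ left
container 5: place 12 m³, 8 m³ left
container 6: place 11 m³, 9 m³ left
container 7: place 12 m³, 8 m³ left
container 8: place 11 m³, 9 m³ left
8 containers × 20 m³ = 160 m³; used 90 m³; unused 70 m³.

70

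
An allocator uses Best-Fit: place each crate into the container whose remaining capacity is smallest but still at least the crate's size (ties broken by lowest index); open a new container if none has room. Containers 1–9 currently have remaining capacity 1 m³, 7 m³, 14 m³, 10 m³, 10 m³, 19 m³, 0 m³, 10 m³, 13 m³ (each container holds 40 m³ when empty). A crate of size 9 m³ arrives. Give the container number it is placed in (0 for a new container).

4

Containers with room: container 3 (14 m³), container 4 (10 m³), container 5 (10 m³), container 6 (19 m³), container 8 (10 m³), container 9 (13 m³).
Tightest fit is container 4 with 10 m³ free.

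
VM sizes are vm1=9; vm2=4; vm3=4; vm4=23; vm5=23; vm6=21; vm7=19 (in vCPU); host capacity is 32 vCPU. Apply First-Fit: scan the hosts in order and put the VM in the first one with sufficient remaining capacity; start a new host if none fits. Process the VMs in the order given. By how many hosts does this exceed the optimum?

First-Fit: [9,4,4] [23] [23] [21] [19] → 5 hosts.
Total size 103 vCPU; any packing needs at least ⌈103/32⌉ = 4 hosts.
An optimal packing achieves that bound: [23,9] [23,4,4] [21] [19] → 4 hosts.
Excess: 5 − 4 = 1.

1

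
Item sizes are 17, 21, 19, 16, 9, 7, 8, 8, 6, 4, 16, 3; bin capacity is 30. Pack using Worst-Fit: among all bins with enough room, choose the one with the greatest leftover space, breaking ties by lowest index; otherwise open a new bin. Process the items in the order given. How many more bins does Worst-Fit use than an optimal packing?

Worst-Fit: [17,7,6] [21,8] [19,8] [16,9,4] [16,3] → 5 bins.
Total size 134; any packing needs at least ⌈134/30⌉ = 5 bins.
So 5 is already optimal.

0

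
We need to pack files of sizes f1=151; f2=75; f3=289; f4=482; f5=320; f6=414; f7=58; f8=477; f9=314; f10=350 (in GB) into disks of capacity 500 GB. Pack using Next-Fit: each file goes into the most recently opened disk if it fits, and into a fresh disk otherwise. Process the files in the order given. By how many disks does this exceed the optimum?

1

Next-Fit: [151,75] [289] [482] [320] [414,58] [477] [314] [350] → 8 disks.
7 files exceed 250 GB (half the capacity), and no two of those can share a disk, so at least 7 disks are needed.
An optimal packing achieves that bound: [482] [477] [414,75] [350,58] [320,151] [314] [289] → 7 disks.
Excess: 8 − 7 = 1.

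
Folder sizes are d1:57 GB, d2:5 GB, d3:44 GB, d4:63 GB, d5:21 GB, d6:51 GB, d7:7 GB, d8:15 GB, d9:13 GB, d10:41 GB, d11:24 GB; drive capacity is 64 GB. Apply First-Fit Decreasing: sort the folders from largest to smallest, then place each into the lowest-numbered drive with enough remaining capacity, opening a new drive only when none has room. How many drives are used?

Sorted descending: 63, 57, 51, 44, 41, 24, 21, 15, 13, 7, 5.
drive 1: place 63 GB, 1 GB left
drive 2: place 57 GB, 7 GB left
drive 3: place 51 GB, 13 GB left
drive 4: place 44 GB, 20 GB left
drive 5: place 41 GB, 23 GB left
drive 6: place 24 GB, 40 GB left
drive 5: place 21 GB, 2 GB left
drive 4: place 15 GB, 5 GB left
drive 3: place 13 GB, 0 GB left
drive 2: place 7 GB, 0 GB left
drive 4: place 5 GB, 0 GB left

6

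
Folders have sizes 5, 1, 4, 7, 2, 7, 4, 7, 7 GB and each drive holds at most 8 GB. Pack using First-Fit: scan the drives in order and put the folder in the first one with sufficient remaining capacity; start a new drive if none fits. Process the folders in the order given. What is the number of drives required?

Put 5 GB in drive 1; 3 GB remain.
Put 1 GB in drive 1; 2 GB remain.
Put 4 GB in drive 2; 4 GB remain.
Put 7 GB in drive 3; 1 GB remain.
Put 2 GB in drive 1; 0 GB remain.
Put 7 GB in drive 4; 1 GB remain.
Put 4 GB in drive 2; 0 GB remain.
Put 7 GB in drive 5; 1 GB remain.
Put 7 GB in drive 6; 1 GB remain.
Final drives: [5,1,2] [4,4] [7] [7] [7] [7].

6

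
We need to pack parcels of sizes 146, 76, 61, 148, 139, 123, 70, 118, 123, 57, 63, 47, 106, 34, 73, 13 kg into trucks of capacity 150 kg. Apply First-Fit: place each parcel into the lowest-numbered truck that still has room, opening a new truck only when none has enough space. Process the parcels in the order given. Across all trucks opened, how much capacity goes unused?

Put 146 kg in truck 1; 4 kg remain.
Put 76 kg in truck 2; 74 kg remain.
Put 61 kg in truck 2; 13 kg remain.
Put 148 kg in truck 3; 2 kg remain.
Put 139 kg in truck 4; 11 kg remain.
Put 123 kg in truck 5; 27 kg remain.
Put 70 kg in truck 6; 80 kg remain.
Put 118 kg in truck 7; 32 kg remain.
Put 123 kg in truck 8; 27 kg remain.
Put 57 kg in truck 6; 23 kg remain.
Put 63 kg in truck 9; 87 kg remain.
Put 47 kg in truck 9; 40 kg remain.
Put 106 kg in truck 10; 44 kg remain.
Put 34 kg in truck 9; 6 kg remain.
Put 73 kg in truck 11; 77 kg remain.
Put 13 kg in truck 2; 0 kg remain.
11 trucks × 150 kg = 1650 kg; used 1397 kg; unused 253 kg.

253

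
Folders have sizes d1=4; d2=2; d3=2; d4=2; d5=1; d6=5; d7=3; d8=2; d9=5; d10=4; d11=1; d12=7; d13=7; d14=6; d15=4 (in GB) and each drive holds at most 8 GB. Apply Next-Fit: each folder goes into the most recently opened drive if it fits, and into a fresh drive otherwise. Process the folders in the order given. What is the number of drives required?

Put d1 (4 GB) in drive 1; 4 GB remain.
Put d2 (2 GB) in drive 1; 2 GB remain.
Put d3 (2 GB) in drive 1; 0 GB remain.
Put d4 (2 GB) in drive 2; 6 GB remain.
Put d5 (1 GB) in drive 2; 5 GB remain.
Put d6 (5 GB) in drive 2; 0 GB remain.
Put d7 (3 GB) in drive 3; 5 GB remain.
Put d8 (2 GB) in drive 3; 3 GB remain.
Put d9 (5 GB) in drive 4; 3 GB remain.
Put d10 (4 GB) in drive 5; 4 GB remain.
Put d11 (1 GB) in drive 5; 3 GB remain.
Put d12 (7 GB) in drive 6; 1 GB remain.
Put d13 (7 GB) in drive 7; 1 GB remain.
Put d14 (6 GB) in drive 8; 2 GB remain.
Put d15 (4 GB) in drive 9; 4 GB remain.
Final drives: [4,2,2] [2,1,5] [3,2] [5] [4,1] [7] [7] [6] [4].

9 drives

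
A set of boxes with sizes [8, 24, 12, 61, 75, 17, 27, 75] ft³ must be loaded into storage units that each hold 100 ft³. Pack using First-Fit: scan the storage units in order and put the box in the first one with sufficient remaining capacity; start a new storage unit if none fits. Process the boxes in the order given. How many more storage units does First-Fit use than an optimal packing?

1

First-Fit: [8,24,12,17,27] [61] [75] [75] → 4 storage units.
Total size 299 ft³; any packing needs at least ⌈299/100⌉ = 3 storage units.
An optimal packing achieves that bound: [75,24] [75,17,8] [61,27,12] → 3 storage units.
Excess: 4 − 3 = 1.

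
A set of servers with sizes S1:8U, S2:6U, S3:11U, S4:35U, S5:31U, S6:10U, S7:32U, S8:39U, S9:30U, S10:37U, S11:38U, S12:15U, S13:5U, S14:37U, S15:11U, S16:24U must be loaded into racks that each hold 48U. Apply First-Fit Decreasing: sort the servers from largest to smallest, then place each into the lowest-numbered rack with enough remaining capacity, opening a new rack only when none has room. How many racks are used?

Sorted descending: 39, 38, 37, 37, 35, 32, 31, 30, 24, 15, 11, 11, 10, 8, 6, 5.
rack 1: place 39U, 9U left
rack 2: place 38U, 10U left
rack 3: place 37U, 11U left
rack 4: place 37U, 11U left
rack 5: place 35U, 13U left
rack 6: place 32U, 16U left
rack 7: place 31U, 17U left
rack 8: place 30U, 18U left
rack 9: place 24U, 24U left
rack 6: place 15U, 1U left
rack 3: place 11U, 0U left
rack 4: place 11U, 0U left
rack 2: place 10U, 0U left
rack 1: place 8U, 1U left
rack 5: place 6U, 7U left
rack 5: place 5U, 2U left

9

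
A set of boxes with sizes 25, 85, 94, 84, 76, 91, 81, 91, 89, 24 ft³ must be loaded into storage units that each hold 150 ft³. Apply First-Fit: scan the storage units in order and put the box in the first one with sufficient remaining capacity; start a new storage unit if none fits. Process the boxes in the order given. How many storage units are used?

Put 25 ft³ in storage unit 1; 125 ft³ remain.
Put 85 ft³ in storage unit 1; 40 ft³ remain.
Put 94 ft³ in storage unit 2; 56 ft³ remain.
Put 84 ft³ in storage unit 3; 66 ft³ remain.
Put 76 ft³ in storage unit 4; 74 ft³ remain.
Put 91 ft³ in storage unit 5; 59 ft³ remain.
Put 81 ft³ in storage unit 6; 69 ft³ remain.
Put 91 ft³ in storage unit 7; 59 ft³ remain.
Put 89 ft³ in storage unit 8; 61 ft³ remain.
Put 24 ft³ in storage unit 1; 16 ft³ remain.
Final storage units: [25,85,24] [94] [84] [76] [91] [81] [91] [89].

8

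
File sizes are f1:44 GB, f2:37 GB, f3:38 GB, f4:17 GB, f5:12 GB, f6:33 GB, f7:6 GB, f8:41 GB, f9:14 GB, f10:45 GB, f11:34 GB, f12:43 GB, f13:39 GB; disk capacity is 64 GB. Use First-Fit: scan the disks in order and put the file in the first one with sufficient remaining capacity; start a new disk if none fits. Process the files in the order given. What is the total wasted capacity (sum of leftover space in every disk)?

173

f1 (44 GB) → disk 1 (remaining 20 GB)
f2 (37 GB) → disk 2 (remaining 27 GB)
f3 (38 GB) → disk 3 (remaining 26 GB)
f4 (17 GB) → disk 1 (remaining 3 GB)
f5 (12 GB) → disk 2 (remaining 15 GB)
f6 (33 GB) → disk 4 (remaining 31 GB)
f7 (6 GB) → disk 2 (remaining 9 GB)
f8 (41 GB) → disk 5 (remaining 23 GB)
f9 (14 GB) → disk 3 (remaining 12 GB)
f10 (45 GB) → disk 6 (remaining 19 GB)
f11 (34 GB) → disk 7 (remaining 30 GB)
f12 (43 GB) → disk 8 (remaining 21 GB)
f13 (39 GB) → disk 9 (remaining 25 GB)
9 disks × 64 GB = 576 GB; used 403 GB; unused 173 GB.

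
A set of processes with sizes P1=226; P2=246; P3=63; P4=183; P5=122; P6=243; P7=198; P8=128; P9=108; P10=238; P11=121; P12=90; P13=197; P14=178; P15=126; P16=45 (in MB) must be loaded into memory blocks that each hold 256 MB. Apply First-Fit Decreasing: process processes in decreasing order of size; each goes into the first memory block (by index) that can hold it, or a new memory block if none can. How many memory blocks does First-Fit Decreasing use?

Sorted descending: 246, 243, 238, 226, 198, 197, 183, 178, 128, 126, 122, 121, 108, 90, 63, 45.
Put 246 MB in memory block 1; 10 MB remain.
Put 243 MB in memory block 2; 13 MB remain.
Put 238 MB in memory block 3; 18 MB remain.
Put 226 MB in memory block 4; 30 MB remain.
Put 198 MB in memory block 5; 58 MB remain.
Put 197 MB in memory block 6; 59 MB remain.
Put 183 MB in memory block 7; 73 MB remain.
Put 178 MB in memory block 8; 78 MB remain.
Put 128 MB in memory block 9; 128 MB remain.
Put 126 MB in memory block 9; 2 MB remain.
Put 122 MB in memory block 10; 134 MB remain.
Put 121 MB in memory block 10; 13 MB remain.
Put 108 MB in memory block 11; 148 MB remain.
Put 90 MB in memory block 11; 58 MB remain.
Put 63 MB in memory block 7; 10 MB remain.
Put 45 MB in memory block 5; 13 MB remain.

11 memory blocks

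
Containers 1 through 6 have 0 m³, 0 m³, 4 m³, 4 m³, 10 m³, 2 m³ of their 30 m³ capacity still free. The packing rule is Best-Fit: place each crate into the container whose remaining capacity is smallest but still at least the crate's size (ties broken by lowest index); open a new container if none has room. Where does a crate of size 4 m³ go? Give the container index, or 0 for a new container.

3

Containers with room: container 3 (4 m³), container 4 (4 m³), container 5 (10 m³).
Tightest fit is container 3 with 4 m³ free.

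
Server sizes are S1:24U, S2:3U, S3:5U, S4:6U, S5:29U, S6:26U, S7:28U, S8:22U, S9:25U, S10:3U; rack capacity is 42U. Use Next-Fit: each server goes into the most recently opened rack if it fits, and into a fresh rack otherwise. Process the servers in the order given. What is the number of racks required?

6 racks

rack 1: place S1 (24U), 18U left
rack 1: place S2 (3U), 15U left
rack 1: place S3 (5U), 10U left
rack 1: place S4 (6U), 4U left
rack 2: place S5 (29U), 13U left
rack 3: place S6 (26U), 16U left
rack 4: place S7 (28U), 14U left
rack 5: place S8 (22U), 20U left
rack 6: place S9 (25U), 17U left
rack 6: place S10 (3U), 14U left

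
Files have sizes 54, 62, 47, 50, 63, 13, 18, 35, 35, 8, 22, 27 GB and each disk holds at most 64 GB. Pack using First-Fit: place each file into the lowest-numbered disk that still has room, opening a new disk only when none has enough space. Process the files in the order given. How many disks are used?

54 GB → disk 1 (remaining 10 GB)
62 GB → disk 2 (remaining 2 GB)
47 GB → disk 3 (remaining 17 GB)
50 GB → disk 4 (remaining 14 GB)
63 GB → disk 5 (remaining 1 GB)
13 GB → disk 3 (remaining 4 GB)
18 GB → disk 6 (remaining 46 GB)
35 GB → disk 6 (remaining 11 GB)
35 GB → disk 7 (remaining 29 GB)
8 GB → disk 1 (remaining 2 GB)
22 GB → disk 7 (remaining 7 GB)
27 GB → disk 8 (remaining 37 GB)

8 disks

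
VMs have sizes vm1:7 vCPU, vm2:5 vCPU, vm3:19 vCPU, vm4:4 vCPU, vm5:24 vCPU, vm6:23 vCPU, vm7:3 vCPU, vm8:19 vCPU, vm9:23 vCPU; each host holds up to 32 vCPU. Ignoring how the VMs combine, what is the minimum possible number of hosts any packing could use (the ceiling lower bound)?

4 hosts

Total size = 7 + 5 + 19 + 4 + 24 + 23 + 3 + 19 + 23 = 127 vCPU.
⌈127 / 32⌉ = 4.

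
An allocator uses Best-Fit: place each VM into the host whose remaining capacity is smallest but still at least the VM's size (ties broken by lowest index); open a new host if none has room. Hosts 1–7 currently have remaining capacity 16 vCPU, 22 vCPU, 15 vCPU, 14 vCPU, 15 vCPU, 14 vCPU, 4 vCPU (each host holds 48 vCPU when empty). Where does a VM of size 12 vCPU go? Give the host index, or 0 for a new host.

Hosts with room: host 1 (16 vCPU), host 2 (22 vCPU), host 3 (15 vCPU), host 4 (14 vCPU), host 5 (15 vCPU), host 6 (14 vCPU).
Tightest fit is host 4 with 14 vCPU free.

4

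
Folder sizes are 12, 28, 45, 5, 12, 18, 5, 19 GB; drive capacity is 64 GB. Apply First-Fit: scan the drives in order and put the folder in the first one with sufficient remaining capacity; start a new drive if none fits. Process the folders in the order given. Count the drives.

3 drives

12 GB → drive 1 (remaining 52 GB)
28 GB → drive 1 (remaining 24 GB)
45 GB → drive 2 (remaining 19 GB)
5 GB → drive 1 (remaining 19 GB)
12 GB → drive 1 (remaining 7 GB)
18 GB → drive 2 (remaining 1 GB)
5 GB → drive 1 (remaining 2 GB)
19 GB → drive 3 (remaining 45 GB)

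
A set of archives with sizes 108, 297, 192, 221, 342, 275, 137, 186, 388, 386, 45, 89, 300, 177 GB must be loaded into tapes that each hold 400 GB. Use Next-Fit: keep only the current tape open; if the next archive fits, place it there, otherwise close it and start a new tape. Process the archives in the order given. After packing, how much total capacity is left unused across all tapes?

tape 1: place 108 GB, 292 GB left
tape 2: place 297 GB, 103 GB left
tape 3: place 192 GB, 208 GB left
tape 4: place 221 GB, 179 GB left
tape 5: place 342 GB, 58 GB left
tape 6: place 275 GB, 125 GB left
tape 7: place 137 GB, 263 GB left
tape 7: place 186 GB, 77 GB left
tape 8: place 388 GB, 12 GB left
tape 9: place 386 GB, 14 GB left
tape 10: place 45 GB, 355 GB left
tape 10: place 89 GB, 266 GB left
tape 11: place 300 GB, 100 GB left
tape 12: place 177 GB, 223 GB left
12 tapes × 400 GB = 4800 GB; used 3143 GB; unused 1657 GB.

1657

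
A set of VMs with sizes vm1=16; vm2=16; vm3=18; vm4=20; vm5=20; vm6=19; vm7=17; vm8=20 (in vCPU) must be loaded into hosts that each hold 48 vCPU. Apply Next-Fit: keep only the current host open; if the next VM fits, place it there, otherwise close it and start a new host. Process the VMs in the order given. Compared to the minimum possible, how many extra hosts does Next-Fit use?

0

Next-Fit: [16,16] [18,20] [20,19] [17,20] → 4 hosts.
Total size 146 vCPU; any packing needs at least ⌈146/48⌉ = 4 hosts.
So 4 is already optimal.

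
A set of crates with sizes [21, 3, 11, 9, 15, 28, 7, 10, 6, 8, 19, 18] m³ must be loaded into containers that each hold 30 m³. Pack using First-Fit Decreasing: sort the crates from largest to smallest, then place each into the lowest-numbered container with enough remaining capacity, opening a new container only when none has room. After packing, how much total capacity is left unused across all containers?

Sorted descending: 28, 21, 19, 18, 15, 11, 10, 9, 8, 7, 6, 3.
28 m³ → container 1 (remaining 2 m³)
21 m³ → container 2 (remaining 9 m³)
19 m³ → container 3 (remaining 11 m³)
18 m³ → container 4 (remaining 12 m³)
15 m³ → container 5 (remaining 15 m³)
11 m³ → container 3 (remaining 0 m³)
10 m³ → container 4 (remaining 2 m³)
9 m³ → container 2 (remaining 0 m³)
8 m³ → container 5 (remaining 7 m³)
7 m³ → container 5 (remaining 0 m³)
6 m³ → container 6 (remaining 24 m³)
3 m³ → container 6 (remaining 21 m³)
6 containers × 30 m³ = 180 m³; used 155 m³; unused 25 m³.

25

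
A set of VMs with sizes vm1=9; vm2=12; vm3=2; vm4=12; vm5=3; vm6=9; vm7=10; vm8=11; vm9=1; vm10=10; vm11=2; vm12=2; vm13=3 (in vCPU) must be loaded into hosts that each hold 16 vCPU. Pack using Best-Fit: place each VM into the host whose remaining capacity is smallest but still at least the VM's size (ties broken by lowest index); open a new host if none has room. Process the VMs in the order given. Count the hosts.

vm1 (9 vCPU) → host 1 (remaining 7 vCPU)
vm2 (12 vCPU) → host 2 (remaining 4 vCPU)
vm3 (2 vCPU) → host 2 (remaining 2 vCPU)
vm4 (12 vCPU) → host 3 (remaining 4 vCPU)
vm5 (3 vCPU) → host 3 (remaining 1 vCPU)
vm6 (9 vCPU) → host 4 (remaining 7 vCPU)
vm7 (10 vCPU) → host 5 (remaining 6 vCPU)
vm8 (11 vCPU) → host 6 (remaining 5 vCPU)
vm9 (1 vCPU) → host 3 (remaining 0 vCPU)
vm10 (10 vCPU) → host 7 (remaining 6 vCPU)
vm11 (2 vCPU) → host 2 (remaining 0 vCPU)
vm12 (2 vCPU) → host 6 (remaining 3 vCPU)
vm13 (3 vCPU) → host 6 (remaining 0 vCPU)
Final hosts: [9] [12,2,2] [12,3,1] [9] [10] [11,2,3] [10].

7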